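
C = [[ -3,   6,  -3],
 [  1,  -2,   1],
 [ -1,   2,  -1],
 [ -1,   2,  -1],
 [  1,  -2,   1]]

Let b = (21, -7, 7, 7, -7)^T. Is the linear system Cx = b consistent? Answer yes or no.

Row reduce the augmented matrix [C | b].
R2 ← R2 + (1/3)·R1: [0, 0, 0, 0]
R3 ← R3 − (1/3)·R1: [0, 0, 0, 0]
R4 ← R4 − (1/3)·R1: [0, 0, 0, 0]
R5 ← R5 + (1/3)·R1: [0, 0, 0, 0]
The echelon form has 1 nonzero rows, and every pivot lies in the first 3 columns, so rank(C) = rank([C|b]) = 1.
The system is consistent.

yes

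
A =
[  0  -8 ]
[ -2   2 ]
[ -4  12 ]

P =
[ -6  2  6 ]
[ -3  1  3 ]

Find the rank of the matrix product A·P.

1

First compute AP:
[[ 24,  -8, -24],
 [  6,  -2,  -6],
 [-12,   4,  12]]
Now row reduce the product.
R2 ← R2 − (1/4)·R1: [0, 0, 0]
R3 ← R3 + (1/2)·R1: [0, 0, 0]
1 nonzero row, so rank(AP) = 1.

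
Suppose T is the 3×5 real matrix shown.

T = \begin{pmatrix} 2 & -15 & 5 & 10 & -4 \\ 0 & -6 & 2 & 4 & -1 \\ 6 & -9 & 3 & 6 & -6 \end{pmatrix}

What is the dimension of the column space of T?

Row reduce to echelon form.
R3 ← R3 − (3)·R1: [0, 36, -12, -24, 6]
R3 ← R3 + (6)·R2: [0, 0, 0, 0, 0]
Echelon form has 2 nonzero rows, so rank(T) = 2.
The column space has dimension equal to the rank: 2.

2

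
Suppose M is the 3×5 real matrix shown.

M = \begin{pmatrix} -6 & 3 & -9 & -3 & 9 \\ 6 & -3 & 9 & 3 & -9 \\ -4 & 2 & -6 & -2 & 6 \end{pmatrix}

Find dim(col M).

1

Row reduce to echelon form.
R2 ← R2 + R1: [0, 0, 0, 0, 0]
R3 ← R3 − (2/3)·R1: [0, 0, 0, 0, 0]
Echelon form has 1 nonzero row, so rank(M) = 1.
The column space has dimension equal to the rank: 1.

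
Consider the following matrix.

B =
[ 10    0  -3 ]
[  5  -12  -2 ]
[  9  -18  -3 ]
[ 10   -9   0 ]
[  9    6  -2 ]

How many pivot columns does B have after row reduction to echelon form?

Row reduce to echelon form.
R2 ← R2 − (1/2)·R1: [0, -12, -1/2]
R3 ← R3 − (9/10)·R1: [0, -18, -3/10]
R4 ← R4 − R1: [0, -9, 3]
R5 ← R5 − (9/10)·R1: [0, 6, 7/10]
R3 ← R3 − (3/2)·R2: [0, 0, 9/20]
R4 ← R4 − (3/4)·R2: [0, 0, 27/8]
R5 ← R5 + (1/2)·R2: [0, 0, 9/20]
R4 ← R4 − (15/2)·R3: [0, 0, 0]
R5 ← R5 − R3: [0, 0, 0]
Echelon form has 3 nonzero rows, so rank(B) = 3.
Each nonzero row contributes one pivot column: 3 pivot columns.

3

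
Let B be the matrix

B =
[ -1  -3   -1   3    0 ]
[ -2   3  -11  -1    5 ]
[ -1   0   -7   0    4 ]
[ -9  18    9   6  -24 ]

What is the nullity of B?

Row reduce to echelon form.
R2 ← R2 − (2)·R1: [0, 9, -9, -7, 5]
R3 ← R3 − R1: [0, 3, -6, -3, 4]
R4 ← R4 − (9)·R1: [0, 45, 18, -21, -24]
R3 ← R3 − (1/3)·R2: [0, 0, -3, -2/3, 7/3]
R4 ← R4 − (5)·R2: [0, 0, 63, 14, -49]
R4 ← R4 + (21)·R3: [0, 0, 0, 0, 0]
3 nonzero rows, so rank(B) = 3.
B has 5 columns; by rank–nullity, nullity = 5 − 3 = 2.

2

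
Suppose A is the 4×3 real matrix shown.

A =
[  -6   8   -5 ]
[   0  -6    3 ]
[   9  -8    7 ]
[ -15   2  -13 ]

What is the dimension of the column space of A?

3

Row reduce to echelon form.
R3 ← R3 + (3/2)·R1: [0, 4, -1/2]
R4 ← R4 − (5/2)·R1: [0, -18, -1/2]
R3 ← R3 + (2/3)·R2: [0, 0, 3/2]
R4 ← R4 − (3)·R2: [0, 0, -19/2]
R4 ← R4 + (19/3)·R3: [0, 0, 0]
Echelon form has 3 nonzero rows, so rank(A) = 3.
The column space has dimension equal to the rank: 3.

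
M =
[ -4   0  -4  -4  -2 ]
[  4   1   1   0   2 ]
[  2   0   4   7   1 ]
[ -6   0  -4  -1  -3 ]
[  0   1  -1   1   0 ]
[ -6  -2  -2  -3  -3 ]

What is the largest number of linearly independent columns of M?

3

Row reduce to echelon form.
R2 ← R2 + R1: [0, 1, -3, -4, 0]
R3 ← R3 + (1/2)·R1: [0, 0, 2, 5, 0]
R4 ← R4 − (3/2)·R1: [0, 0, 2, 5, 0]
R6 ← R6 − (3/2)·R1: [0, -2, 4, 3, 0]
R5 ← R5 − R2: [0, 0, 2, 5, 0]
R6 ← R6 + (2)·R2: [0, 0, -2, -5, 0]
R4 ← R4 − R3: [0, 0, 0, 0, 0]
R5 ← R5 − R3: [0, 0, 0, 0, 0]
R6 ← R6 + R3: [0, 0, 0, 0, 0]
Echelon form has 3 nonzero rows, so rank(M) = 3.
The rank gives the maximum number of linearly independent columns: 3.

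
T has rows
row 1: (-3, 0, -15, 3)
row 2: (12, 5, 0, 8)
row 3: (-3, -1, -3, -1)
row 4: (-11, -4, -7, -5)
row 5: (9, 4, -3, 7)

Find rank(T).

2

Row reduce to echelon form.
R2 ← R2 + (4)·R1: [0, 5, -60, 20]
R3 ← R3 − R1: [0, -1, 12, -4]
R4 ← R4 − (11/3)·R1: [0, -4, 48, -16]
R5 ← R5 + (3)·R1: [0, 4, -48, 16]
R3 ← R3 + (1/5)·R2: [0, 0, 0, 0]
R4 ← R4 + (4/5)·R2: [0, 0, 0, 0]
R5 ← R5 − (4/5)·R2: [0, 0, 0, 0]
Echelon form has 2 nonzero rows, so rank(T) = 2.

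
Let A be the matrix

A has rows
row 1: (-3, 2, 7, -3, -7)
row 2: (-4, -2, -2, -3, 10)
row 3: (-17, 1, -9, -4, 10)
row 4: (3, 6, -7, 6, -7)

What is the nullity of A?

1

Row reduce to echelon form.
R2 ← R2 − (4/3)·R1: [0, -14/3, -34/3, 1, 58/3]
R3 ← R3 − (17/3)·R1: [0, -31/3, -146/3, 13, 149/3]
R4 ← R4 + R1: [0, 8, 0, 3, -14]
R3 ← R3 − (31/14)·R2: [0, 0, -165/7, 151/14, 48/7]
R4 ← R4 + (12/7)·R2: [0, 0, -136/7, 33/7, 134/7]
R4 ← R4 − (136/165)·R3: [0, 0, 0, -689/165, 742/55]
4 nonzero rows, so rank(A) = 4.
A has 5 columns; by rank–nullity, nullity = 5 − 4 = 1.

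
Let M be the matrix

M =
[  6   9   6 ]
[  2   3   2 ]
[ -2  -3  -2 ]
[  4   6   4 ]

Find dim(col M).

Row reduce to echelon form.
R2 ← R2 − (1/3)·R1: [0, 0, 0]
R3 ← R3 + (1/3)·R1: [0, 0, 0]
R4 ← R4 − (2/3)·R1: [0, 0, 0]
Echelon form has 1 nonzero row, so rank(M) = 1.
The column space has dimension equal to the rank: 1.

1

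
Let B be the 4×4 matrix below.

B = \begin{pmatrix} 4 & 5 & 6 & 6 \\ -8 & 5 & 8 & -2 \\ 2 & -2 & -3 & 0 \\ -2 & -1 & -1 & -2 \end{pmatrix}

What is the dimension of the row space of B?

2

Row reduce to echelon form.
R2 ← R2 + (2)·R1: [0, 15, 20, 10]
R3 ← R3 − (1/2)·R1: [0, -9/2, -6, -3]
R4 ← R4 + (1/2)·R1: [0, 3/2, 2, 1]
R3 ← R3 + (3/10)·R2: [0, 0, 0, 0]
R4 ← R4 − (1/10)·R2: [0, 0, 0, 0]
Echelon form has 2 nonzero rows, so rank(B) = 2.
The row space has dimension equal to the rank: 2.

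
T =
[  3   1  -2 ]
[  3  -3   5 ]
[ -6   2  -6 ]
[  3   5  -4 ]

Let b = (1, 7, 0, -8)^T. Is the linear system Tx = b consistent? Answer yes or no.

Row reduce the augmented matrix [T | b].
R2 ← R2 − R1: [0, -4, 7, 6]
R3 ← R3 + (2)·R1: [0, 4, -10, 2]
R4 ← R4 − R1: [0, 4, -2, -9]
R3 ← R3 + R2: [0, 0, -3, 8]
R4 ← R4 + R2: [0, 0, 5, -3]
R4 ← R4 + (5/3)·R3: [0, 0, 0, 31/3]
The echelon form has 4 nonzero rows; the last pivot sits in the augmented column, so rank(T) = 3 but rank([T|b]) = 4.
Since the ranks differ, the system is inconsistent.

no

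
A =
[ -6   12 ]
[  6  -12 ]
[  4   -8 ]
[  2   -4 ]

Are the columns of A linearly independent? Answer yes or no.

Row reduce A to echelon form.
R2 ← R2 + R1: [0, 0]
R3 ← R3 + (2/3)·R1: [0, 0]
R4 ← R4 + (1/3)·R1: [0, 0]
1 pivot among 2 columns.
Only 1 < 2 pivot columns, so the columns are linearly dependent.

no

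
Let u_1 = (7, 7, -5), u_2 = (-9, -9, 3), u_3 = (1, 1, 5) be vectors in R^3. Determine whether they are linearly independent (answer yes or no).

Form the matrix with these vectors as rows and row reduce.
R2 ← R2 + (9/7)·R1: [0, 0, -24/7]
R3 ← R3 − (1/7)·R1: [0, 0, 40/7]
R3 ← R3 + (5/3)·R2: [0, 0, 0]
2 nonzero rows, so the 3 vectors span a space of dimension 2.
Since 2 < 3, the vectors are linearly dependent.

no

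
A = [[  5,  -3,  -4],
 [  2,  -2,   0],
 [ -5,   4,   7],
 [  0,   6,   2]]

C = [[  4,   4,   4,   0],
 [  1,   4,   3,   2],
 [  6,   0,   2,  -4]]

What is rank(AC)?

2

First compute AC:
[[ -7,   8,   3,  10],
 [  6,   0,   2,  -4],
 [ 26,  -4,   6, -20],
 [ 18,  24,  22,   4]]
Now row reduce the product.
R2 ← R2 + (6/7)·R1: [0, 48/7, 32/7, 32/7]
R3 ← R3 + (26/7)·R1: [0, 180/7, 120/7, 120/7]
R4 ← R4 + (18/7)·R1: [0, 312/7, 208/7, 208/7]
R3 ← R3 − (15/4)·R2: [0, 0, 0, 0]
R4 ← R4 − (13/2)·R2: [0, 0, 0, 0]
2 nonzero rows, so rank(AC) = 2.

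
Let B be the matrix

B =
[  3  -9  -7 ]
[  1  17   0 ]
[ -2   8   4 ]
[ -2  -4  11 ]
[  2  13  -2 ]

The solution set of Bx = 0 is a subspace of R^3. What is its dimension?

0

Row reduce to echelon form.
R2 ← R2 − (1/3)·R1: [0, 20, 7/3]
R3 ← R3 + (2/3)·R1: [0, 2, -2/3]
R4 ← R4 + (2/3)·R1: [0, -10, 19/3]
R5 ← R5 − (2/3)·R1: [0, 19, 8/3]
R3 ← R3 − (1/10)·R2: [0, 0, -9/10]
R4 ← R4 + (1/2)·R2: [0, 0, 15/2]
R5 ← R5 − (19/20)·R2: [0, 0, 9/20]
R4 ← R4 + (25/3)·R3: [0, 0, 0]
R5 ← R5 + (1/2)·R3: [0, 0, 0]
3 nonzero rows, so rank(B) = 3.
B has 3 columns; by rank–nullity, nullity = 3 − 3 = 0.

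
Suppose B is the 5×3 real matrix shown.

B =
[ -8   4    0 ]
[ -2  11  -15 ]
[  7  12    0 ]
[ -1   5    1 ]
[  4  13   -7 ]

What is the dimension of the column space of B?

3

Row reduce to echelon form.
R2 ← R2 − (1/4)·R1: [0, 10, -15]
R3 ← R3 + (7/8)·R1: [0, 31/2, 0]
R4 ← R4 − (1/8)·R1: [0, 9/2, 1]
R5 ← R5 + (1/2)·R1: [0, 15, -7]
R3 ← R3 − (31/20)·R2: [0, 0, 93/4]
R4 ← R4 − (9/20)·R2: [0, 0, 31/4]
R5 ← R5 − (3/2)·R2: [0, 0, 31/2]
R4 ← R4 − (1/3)·R3: [0, 0, 0]
R5 ← R5 − (2/3)·R3: [0, 0, 0]
Echelon form has 3 nonzero rows, so rank(B) = 3.
The column space has dimension equal to the rank: 3.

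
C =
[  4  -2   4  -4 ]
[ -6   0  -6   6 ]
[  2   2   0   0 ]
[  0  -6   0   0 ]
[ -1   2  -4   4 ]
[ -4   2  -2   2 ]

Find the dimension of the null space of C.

1

Row reduce to echelon form.
R2 ← R2 + (3/2)·R1: [0, -3, 0, 0]
R3 ← R3 − (1/2)·R1: [0, 3, -2, 2]
R5 ← R5 + (1/4)·R1: [0, 3/2, -3, 3]
R6 ← R6 + R1: [0, 0, 2, -2]
R3 ← R3 + R2: [0, 0, -2, 2]
R4 ← R4 − (2)·R2: [0, 0, 0, 0]
R5 ← R5 + (1/2)·R2: [0, 0, -3, 3]
R5 ← R5 − (3/2)·R3: [0, 0, 0, 0]
R6 ← R6 + R3: [0, 0, 0, 0]
3 nonzero rows, so rank(C) = 3.
C has 4 columns; by rank–nullity, nullity = 4 − 3 = 1.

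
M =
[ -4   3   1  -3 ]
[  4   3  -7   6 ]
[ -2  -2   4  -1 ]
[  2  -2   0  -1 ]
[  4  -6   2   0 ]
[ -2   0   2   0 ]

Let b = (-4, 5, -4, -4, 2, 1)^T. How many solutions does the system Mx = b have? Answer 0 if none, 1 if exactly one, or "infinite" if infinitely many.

Row reduce the augmented matrix [M | b].
R2 ← R2 + R1: [0, 6, -6, 3, 1]
R3 ← R3 − (1/2)·R1: [0, -7/2, 7/2, 1/2, -2]
R4 ← R4 + (1/2)·R1: [0, -1/2, 1/2, -5/2, -6]
R5 ← R5 + R1: [0, -3, 3, -3, -2]
R6 ← R6 − (1/2)·R1: [0, -3/2, 3/2, 3/2, 3]
R3 ← R3 + (7/12)·R2: [0, 0, 0, 9/4, -17/12]
R4 ← R4 + (1/12)·R2: [0, 0, 0, -9/4, -71/12]
R5 ← R5 + (1/2)·R2: [0, 0, 0, -3/2, -3/2]
R6 ← R6 + (1/4)·R2: [0, 0, 0, 9/4, 13/4]
R4 ← R4 + R3: [0, 0, 0, 0, -22/3]
R5 ← R5 + (2/3)·R3: [0, 0, 0, 0, -22/9]
R6 ← R6 − R3: [0, 0, 0, 0, 14/3]
R5 ← R5 − (1/3)·R4: [0, 0, 0, 0, 0]
R6 ← R6 + (7/11)·R4: [0, 0, 0, 0, 0]
The echelon form has 4 nonzero rows; the last pivot sits in the augmented column, so rank(M) = 3 but rank([M|b]) = 4.
Since the ranks differ, the system is inconsistent.
It has no solutions.

0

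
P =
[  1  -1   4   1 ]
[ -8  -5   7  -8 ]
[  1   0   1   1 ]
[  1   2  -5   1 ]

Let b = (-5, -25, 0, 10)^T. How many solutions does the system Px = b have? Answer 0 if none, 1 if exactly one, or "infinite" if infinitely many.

infinite

Row reduce the augmented matrix [P | b].
R2 ← R2 + (8)·R1: [0, -13, 39, 0, -65]
R3 ← R3 − R1: [0, 1, -3, 0, 5]
R4 ← R4 − R1: [0, 3, -9, 0, 15]
R3 ← R3 + (1/13)·R2: [0, 0, 0, 0, 0]
R4 ← R4 + (3/13)·R2: [0, 0, 0, 0, 0]
The echelon form has 2 nonzero rows, and every pivot lies in the first 4 columns, so rank(P) = rank([P|b]) = 2.
The system is consistent.
rank = 2 < 4 unknowns, so there are infinitely many solutions.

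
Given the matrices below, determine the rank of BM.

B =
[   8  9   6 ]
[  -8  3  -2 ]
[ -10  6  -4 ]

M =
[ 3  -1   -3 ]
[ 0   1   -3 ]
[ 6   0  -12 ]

First compute BM:
[[ 60,   1, -123],
 [-36,  11,  39],
 [-54,  16,  60]]
Now row reduce the product.
R2 ← R2 + (3/5)·R1: [0, 58/5, -174/5]
R3 ← R3 + (9/10)·R1: [0, 169/10, -507/10]
R3 ← R3 − (169/116)·R2: [0, 0, 0]
2 nonzero rows, so rank(BM) = 2.

2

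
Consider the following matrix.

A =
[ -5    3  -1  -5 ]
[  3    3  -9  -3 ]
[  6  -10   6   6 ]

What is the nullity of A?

Row reduce to echelon form.
R2 ← R2 + (3/5)·R1: [0, 24/5, -48/5, -6]
R3 ← R3 + (6/5)·R1: [0, -32/5, 24/5, 0]
R3 ← R3 + (4/3)·R2: [0, 0, -8, -8]
3 nonzero rows, so rank(A) = 3.
A has 4 columns; by rank–nullity, nullity = 4 − 3 = 1.

1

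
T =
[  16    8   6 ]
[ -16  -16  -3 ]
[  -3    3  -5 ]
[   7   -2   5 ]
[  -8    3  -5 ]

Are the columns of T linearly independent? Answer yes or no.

Row reduce T to echelon form.
R2 ← R2 + R1: [0, -8, 3]
R3 ← R3 + (3/16)·R1: [0, 9/2, -31/8]
R4 ← R4 − (7/16)·R1: [0, -11/2, 19/8]
R5 ← R5 + (1/2)·R1: [0, 7, -2]
R3 ← R3 + (9/16)·R2: [0, 0, -35/16]
R4 ← R4 − (11/16)·R2: [0, 0, 5/16]
R5 ← R5 + (7/8)·R2: [0, 0, 5/8]
R4 ← R4 + (1/7)·R3: [0, 0, 0]
R5 ← R5 + (2/7)·R3: [0, 0, 0]
3 pivots among 3 columns.
Every column is a pivot column, so the columns are linearly independent.

yes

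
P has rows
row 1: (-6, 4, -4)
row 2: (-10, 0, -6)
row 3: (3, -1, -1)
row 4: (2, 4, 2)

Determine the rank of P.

Row reduce to echelon form.
R2 ← R2 − (5/3)·R1: [0, -20/3, 2/3]
R3 ← R3 + (1/2)·R1: [0, 1, -3]
R4 ← R4 + (1/3)·R1: [0, 16/3, 2/3]
R3 ← R3 + (3/20)·R2: [0, 0, -29/10]
R4 ← R4 + (4/5)·R2: [0, 0, 6/5]
R4 ← R4 + (12/29)·R3: [0, 0, 0]
Echelon form has 3 nonzero rows, so rank(P) = 3.

3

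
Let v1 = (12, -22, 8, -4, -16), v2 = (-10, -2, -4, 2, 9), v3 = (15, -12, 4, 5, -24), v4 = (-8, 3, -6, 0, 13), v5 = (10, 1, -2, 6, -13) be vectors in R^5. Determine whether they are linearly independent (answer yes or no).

Form the matrix with these vectors as rows and row reduce.
R2 ← R2 + (5/6)·R1: [0, -61/3, 8/3, -4/3, -13/3]
R3 ← R3 − (5/4)·R1: [0, 31/2, -6, 10, -4]
R4 ← R4 + (2/3)·R1: [0, -35/3, -2/3, -8/3, 7/3]
R5 ← R5 − (5/6)·R1: [0, 58/3, -26/3, 28/3, 1/3]
R3 ← R3 + (93/122)·R2: [0, 0, -242/61, 548/61, -891/122]
R4 ← R4 − (35/61)·R2: [0, 0, -134/61, -116/61, 294/61]
R5 ← R5 + (58/61)·R2: [0, 0, -374/61, 492/61, -231/61]
R4 ← R4 − (67/121)·R3: [0, 0, 0, -832/121, 195/22]
R5 ← R5 − (17/11)·R3: [0, 0, 0, -64/11, 15/2]
R5 ← R5 − (11/13)·R4: [0, 0, 0, 0, 0]
4 nonzero rows, so the 5 vectors span a space of dimension 4.
Since 4 < 5, the vectors are linearly dependent.

no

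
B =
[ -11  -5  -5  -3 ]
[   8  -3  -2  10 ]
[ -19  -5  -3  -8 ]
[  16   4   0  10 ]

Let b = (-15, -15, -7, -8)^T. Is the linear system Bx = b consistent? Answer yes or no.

yes

Row reduce the augmented matrix [B | b].
R2 ← R2 + (8/11)·R1: [0, -73/11, -62/11, 86/11, -285/11]
R3 ← R3 − (19/11)·R1: [0, 40/11, 62/11, -31/11, 208/11]
R4 ← R4 + (16/11)·R1: [0, -36/11, -80/11, 62/11, -328/11]
R3 ← R3 + (40/73)·R2: [0, 0, 186/73, 107/73, 344/73]
R4 ← R4 − (36/73)·R2: [0, 0, -328/73, 130/73, -1244/73]
R4 ← R4 + (164/93)·R3: [0, 0, 0, 406/93, -812/93]
The echelon form has 4 nonzero rows, and every pivot lies in the first 4 columns, so rank(B) = rank([B|b]) = 4.
The system is consistent.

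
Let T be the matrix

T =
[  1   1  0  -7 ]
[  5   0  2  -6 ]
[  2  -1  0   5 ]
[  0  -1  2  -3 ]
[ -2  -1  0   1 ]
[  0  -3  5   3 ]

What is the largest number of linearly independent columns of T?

Row reduce to echelon form.
R2 ← R2 − (5)·R1: [0, -5, 2, 29]
R3 ← R3 − (2)·R1: [0, -3, 0, 19]
R5 ← R5 + (2)·R1: [0, 1, 0, -13]
R3 ← R3 − (3/5)·R2: [0, 0, -6/5, 8/5]
R4 ← R4 − (1/5)·R2: [0, 0, 8/5, -44/5]
R5 ← R5 + (1/5)·R2: [0, 0, 2/5, -36/5]
R6 ← R6 − (3/5)·R2: [0, 0, 19/5, -72/5]
R4 ← R4 + (4/3)·R3: [0, 0, 0, -20/3]
R5 ← R5 + (1/3)·R3: [0, 0, 0, -20/3]
R6 ← R6 + (19/6)·R3: [0, 0, 0, -28/3]
R5 ← R5 − R4: [0, 0, 0, 0]
R6 ← R6 − (7/5)·R4: [0, 0, 0, 0]
Echelon form has 4 nonzero rows, so rank(T) = 4.
The rank gives the maximum number of linearly independent columns: 4.

4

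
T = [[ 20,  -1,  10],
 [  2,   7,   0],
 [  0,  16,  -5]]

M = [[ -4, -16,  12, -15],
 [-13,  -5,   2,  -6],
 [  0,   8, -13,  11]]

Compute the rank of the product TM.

3

First compute TM:
[[-67, -235, 108, -184],
 [-99, -67,  38, -72],
 [-208, -120,  97, -151]]
Now row reduce the product.
R2 ← R2 − (99/67)·R1: [0, 18776/67, -8146/67, 13392/67]
R3 ← R3 − (208/67)·R1: [0, 40840/67, -15965/67, 28155/67]
R3 ← R3 − (5105/2347)·R2: [0, 0, 61425/2347, -34125/2347]
3 nonzero rows, so rank(TM) = 3.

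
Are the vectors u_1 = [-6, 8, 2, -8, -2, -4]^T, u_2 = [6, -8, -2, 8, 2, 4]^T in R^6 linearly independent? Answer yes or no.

Form the matrix with these vectors as rows and row reduce.
R2 ← R2 + R1: [0, 0, 0, 0, 0, 0]
1 nonzero row, so the 2 vectors span a space of dimension 1.
Since 1 < 2, the vectors are linearly dependent.

no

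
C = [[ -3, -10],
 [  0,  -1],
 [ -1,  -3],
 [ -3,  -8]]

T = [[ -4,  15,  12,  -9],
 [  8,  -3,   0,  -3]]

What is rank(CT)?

First compute CT:
[[-68, -15, -36,  57],
 [ -8,   3,   0,   3],
 [-20,  -6, -12,  18],
 [-52, -21, -36,  51]]
Now row reduce the product.
R2 ← R2 − (2/17)·R1: [0, 81/17, 72/17, -63/17]
R3 ← R3 − (5/17)·R1: [0, -27/17, -24/17, 21/17]
R4 ← R4 − (13/17)·R1: [0, -162/17, -144/17, 126/17]
R3 ← R3 + (1/3)·R2: [0, 0, 0, 0]
R4 ← R4 + (2)·R2: [0, 0, 0, 0]
2 nonzero rows, so rank(CT) = 2.

2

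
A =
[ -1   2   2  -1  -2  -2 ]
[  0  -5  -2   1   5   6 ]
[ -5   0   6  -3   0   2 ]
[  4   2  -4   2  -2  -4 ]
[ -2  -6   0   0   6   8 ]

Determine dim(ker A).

4

Row reduce to echelon form.
R3 ← R3 − (5)·R1: [0, -10, -4, 2, 10, 12]
R4 ← R4 + (4)·R1: [0, 10, 4, -2, -10, -12]
R5 ← R5 − (2)·R1: [0, -10, -4, 2, 10, 12]
R3 ← R3 − (2)·R2: [0, 0, 0, 0, 0, 0]
R4 ← R4 + (2)·R2: [0, 0, 0, 0, 0, 0]
R5 ← R5 − (2)·R2: [0, 0, 0, 0, 0, 0]
2 nonzero rows, so rank(A) = 2.
A has 6 columns; by rank–nullity, nullity = 6 − 2 = 4.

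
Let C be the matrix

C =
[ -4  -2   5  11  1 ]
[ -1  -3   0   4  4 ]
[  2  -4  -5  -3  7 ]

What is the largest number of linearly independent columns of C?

2

Row reduce to echelon form.
R2 ← R2 − (1/4)·R1: [0, -5/2, -5/4, 5/4, 15/4]
R3 ← R3 + (1/2)·R1: [0, -5, -5/2, 5/2, 15/2]
R3 ← R3 − (2)·R2: [0, 0, 0, 0, 0]
Echelon form has 2 nonzero rows, so rank(C) = 2.
The rank gives the maximum number of linearly independent columns: 2.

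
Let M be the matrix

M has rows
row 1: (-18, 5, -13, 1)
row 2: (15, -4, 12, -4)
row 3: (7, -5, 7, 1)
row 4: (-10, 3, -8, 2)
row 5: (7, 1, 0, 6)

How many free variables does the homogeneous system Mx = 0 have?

1

Row reduce to echelon form.
R2 ← R2 + (5/6)·R1: [0, 1/6, 7/6, -19/6]
R3 ← R3 + (7/18)·R1: [0, -55/18, 35/18, 25/18]
R4 ← R4 − (5/9)·R1: [0, 2/9, -7/9, 13/9]
R5 ← R5 + (7/18)·R1: [0, 53/18, -91/18, 115/18]
R3 ← R3 + (55/3)·R2: [0, 0, 70/3, -170/3]
R4 ← R4 − (4/3)·R2: [0, 0, -7/3, 17/3]
R5 ← R5 − (53/3)·R2: [0, 0, -77/3, 187/3]
R4 ← R4 + (1/10)·R3: [0, 0, 0, 0]
R5 ← R5 + (11/10)·R3: [0, 0, 0, 0]
3 nonzero rows, so rank(M) = 3.
M has 4 columns; by rank–nullity, nullity = 4 − 3 = 1.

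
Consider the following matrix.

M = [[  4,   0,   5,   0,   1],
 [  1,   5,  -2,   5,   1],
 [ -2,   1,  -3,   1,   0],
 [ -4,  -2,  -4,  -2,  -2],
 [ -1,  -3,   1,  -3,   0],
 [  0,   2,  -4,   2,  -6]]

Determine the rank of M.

Row reduce to echelon form.
R2 ← R2 − (1/4)·R1: [0, 5, -13/4, 5, 3/4]
R3 ← R3 + (1/2)·R1: [0, 1, -1/2, 1, 1/2]
R4 ← R4 + R1: [0, -2, 1, -2, -1]
R5 ← R5 + (1/4)·R1: [0, -3, 9/4, -3, 1/4]
R3 ← R3 − (1/5)·R2: [0, 0, 3/20, 0, 7/20]
R4 ← R4 + (2/5)·R2: [0, 0, -3/10, 0, -7/10]
R5 ← R5 + (3/5)·R2: [0, 0, 3/10, 0, 7/10]
R6 ← R6 − (2/5)·R2: [0, 0, -27/10, 0, -63/10]
R4 ← R4 + (2)·R3: [0, 0, 0, 0, 0]
R5 ← R5 − (2)·R3: [0, 0, 0, 0, 0]
R6 ← R6 + (18)·R3: [0, 0, 0, 0, 0]
Echelon form has 3 nonzero rows, so rank(M) = 3.

3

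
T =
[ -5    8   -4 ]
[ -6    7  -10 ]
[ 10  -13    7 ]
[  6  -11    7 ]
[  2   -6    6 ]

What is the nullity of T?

0

Row reduce to echelon form.
R2 ← R2 − (6/5)·R1: [0, -13/5, -26/5]
R3 ← R3 + (2)·R1: [0, 3, -1]
R4 ← R4 + (6/5)·R1: [0, -7/5, 11/5]
R5 ← R5 + (2/5)·R1: [0, -14/5, 22/5]
R3 ← R3 + (15/13)·R2: [0, 0, -7]
R4 ← R4 − (7/13)·R2: [0, 0, 5]
R5 ← R5 − (14/13)·R2: [0, 0, 10]
R4 ← R4 + (5/7)·R3: [0, 0, 0]
R5 ← R5 + (10/7)·R3: [0, 0, 0]
3 nonzero rows, so rank(T) = 3.
T has 3 columns; by rank–nullity, nullity = 3 − 3 = 0.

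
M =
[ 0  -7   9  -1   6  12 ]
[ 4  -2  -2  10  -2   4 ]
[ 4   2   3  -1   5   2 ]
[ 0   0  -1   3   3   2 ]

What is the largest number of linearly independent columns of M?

Row reduce to echelon form.
Swap R1 ↔ R2
R3 ← R3 − R1: [0, 4, 5, -11, 7, -2]
R3 ← R3 + (4/7)·R2: [0, 0, 71/7, -81/7, 73/7, 34/7]
R4 ← R4 + (7/71)·R3: [0, 0, 0, 132/71, 286/71, 176/71]
Echelon form has 4 nonzero rows, so rank(M) = 4.
The rank gives the maximum number of linearly independent columns: 4.

4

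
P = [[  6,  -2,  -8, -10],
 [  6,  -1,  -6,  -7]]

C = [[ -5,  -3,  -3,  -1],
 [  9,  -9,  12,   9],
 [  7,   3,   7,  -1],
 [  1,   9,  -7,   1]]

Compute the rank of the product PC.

2

First compute PC:
[[-114, -114, -28, -26],
 [-88, -90, -23, -16]]
Now row reduce the product.
R2 ← R2 − (44/57)·R1: [0, -2, -79/57, 232/57]
2 nonzero rows, so rank(PC) = 2.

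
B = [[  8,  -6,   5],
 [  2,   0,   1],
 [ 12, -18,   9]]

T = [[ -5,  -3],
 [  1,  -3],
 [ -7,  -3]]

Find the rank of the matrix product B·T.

First compute BT:
[[-81, -21],
 [-17,  -9],
 [-141,  -9]]
Now row reduce the product.
R2 ← R2 − (17/81)·R1: [0, -124/27]
R3 ← R3 − (47/27)·R1: [0, 248/9]
R3 ← R3 + (6)·R2: [0, 0]
2 nonzero rows, so rank(BT) = 2.

2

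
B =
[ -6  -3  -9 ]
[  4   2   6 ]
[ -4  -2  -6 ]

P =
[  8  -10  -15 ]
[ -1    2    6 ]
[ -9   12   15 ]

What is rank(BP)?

1

First compute BP:
[[ 36, -54, -63],
 [-24,  36,  42],
 [ 24, -36, -42]]
Now row reduce the product.
R2 ← R2 + (2/3)·R1: [0, 0, 0]
R3 ← R3 − (2/3)·R1: [0, 0, 0]
1 nonzero row, so rank(BP) = 1.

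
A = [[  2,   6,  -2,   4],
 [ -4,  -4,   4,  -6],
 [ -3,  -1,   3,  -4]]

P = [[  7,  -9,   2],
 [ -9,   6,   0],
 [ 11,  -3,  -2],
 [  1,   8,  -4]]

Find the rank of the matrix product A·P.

2

First compute AP:
[[-58,  56,  -8],
 [ 46, -48,   8],
 [ 17, -20,   4]]
Now row reduce the product.
R2 ← R2 + (23/29)·R1: [0, -104/29, 48/29]
R3 ← R3 + (17/58)·R1: [0, -104/29, 48/29]
R3 ← R3 − R2: [0, 0, 0]
2 nonzero rows, so rank(AP) = 2.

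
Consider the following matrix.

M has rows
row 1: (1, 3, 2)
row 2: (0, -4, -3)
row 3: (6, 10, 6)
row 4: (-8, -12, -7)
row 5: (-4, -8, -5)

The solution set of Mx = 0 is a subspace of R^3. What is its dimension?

Row reduce to echelon form.
R3 ← R3 − (6)·R1: [0, -8, -6]
R4 ← R4 + (8)·R1: [0, 12, 9]
R5 ← R5 + (4)·R1: [0, 4, 3]
R3 ← R3 − (2)·R2: [0, 0, 0]
R4 ← R4 + (3)·R2: [0, 0, 0]
R5 ← R5 + R2: [0, 0, 0]
2 nonzero rows, so rank(M) = 2.
M has 3 columns; by rank–nullity, nullity = 3 − 2 = 1.

1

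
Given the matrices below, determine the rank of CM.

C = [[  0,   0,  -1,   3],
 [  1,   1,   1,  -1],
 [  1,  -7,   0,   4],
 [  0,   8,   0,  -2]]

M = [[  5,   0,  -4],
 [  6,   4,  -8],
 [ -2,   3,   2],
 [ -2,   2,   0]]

First compute CM:
[[ -4,   3,  -2],
 [ 11,   5, -10],
 [-45, -20,  52],
 [ 52,  28, -64]]
Now row reduce the product.
R2 ← R2 + (11/4)·R1: [0, 53/4, -31/2]
R3 ← R3 − (45/4)·R1: [0, -215/4, 149/2]
R4 ← R4 + (13)·R1: [0, 67, -90]
R3 ← R3 + (215/53)·R2: [0, 0, 616/53]
R4 ← R4 − (268/53)·R2: [0, 0, -616/53]
R4 ← R4 + R3: [0, 0, 0]
3 nonzero rows, so rank(CM) = 3.

3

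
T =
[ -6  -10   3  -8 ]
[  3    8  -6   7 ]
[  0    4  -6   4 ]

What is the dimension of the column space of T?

2

Row reduce to echelon form.
R2 ← R2 + (1/2)·R1: [0, 3, -9/2, 3]
R3 ← R3 − (4/3)·R2: [0, 0, 0, 0]
Echelon form has 2 nonzero rows, so rank(T) = 2.
The column space has dimension equal to the rank: 2.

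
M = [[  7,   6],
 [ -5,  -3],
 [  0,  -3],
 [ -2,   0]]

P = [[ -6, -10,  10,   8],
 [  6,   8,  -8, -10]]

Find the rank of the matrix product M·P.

First compute MP:
[[ -6, -22,  22,  -4],
 [ 12,  26, -26, -10],
 [-18, -24,  24,  30],
 [ 12,  20, -20, -16]]
Now row reduce the product.
R2 ← R2 + (2)·R1: [0, -18, 18, -18]
R3 ← R3 − (3)·R1: [0, 42, -42, 42]
R4 ← R4 + (2)·R1: [0, -24, 24, -24]
R3 ← R3 + (7/3)·R2: [0, 0, 0, 0]
R4 ← R4 − (4/3)·R2: [0, 0, 0, 0]
2 nonzero rows, so rank(MP) = 2.

2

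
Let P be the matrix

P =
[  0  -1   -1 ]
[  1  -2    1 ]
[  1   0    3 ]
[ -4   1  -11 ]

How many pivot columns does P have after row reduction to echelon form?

Row reduce to echelon form.
Swap R1 ↔ R2
R3 ← R3 − R1: [0, 2, 2]
R4 ← R4 + (4)·R1: [0, -7, -7]
R3 ← R3 + (2)·R2: [0, 0, 0]
R4 ← R4 − (7)·R2: [0, 0, 0]
Echelon form has 2 nonzero rows, so rank(P) = 2.
Each nonzero row contributes one pivot column: 2 pivot columns.

2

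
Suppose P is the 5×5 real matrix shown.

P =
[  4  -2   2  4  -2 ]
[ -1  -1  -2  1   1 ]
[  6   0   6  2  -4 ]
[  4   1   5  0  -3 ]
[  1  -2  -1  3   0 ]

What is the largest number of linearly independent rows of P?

2

Row reduce to echelon form.
R2 ← R2 + (1/4)·R1: [0, -3/2, -3/2, 2, 1/2]
R3 ← R3 − (3/2)·R1: [0, 3, 3, -4, -1]
R4 ← R4 − R1: [0, 3, 3, -4, -1]
R5 ← R5 − (1/4)·R1: [0, -3/2, -3/2, 2, 1/2]
R3 ← R3 + (2)·R2: [0, 0, 0, 0, 0]
R4 ← R4 + (2)·R2: [0, 0, 0, 0, 0]
R5 ← R5 − R2: [0, 0, 0, 0, 0]
Echelon form has 2 nonzero rows, so rank(P) = 2.
The rank gives the maximum number of linearly independent rows: 2.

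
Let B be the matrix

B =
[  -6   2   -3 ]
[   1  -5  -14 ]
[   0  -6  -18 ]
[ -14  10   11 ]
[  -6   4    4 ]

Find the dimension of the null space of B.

Row reduce to echelon form.
R2 ← R2 + (1/6)·R1: [0, -14/3, -29/2]
R4 ← R4 − (7/3)·R1: [0, 16/3, 18]
R5 ← R5 − R1: [0, 2, 7]
R3 ← R3 − (9/7)·R2: [0, 0, 9/14]
R4 ← R4 + (8/7)·R2: [0, 0, 10/7]
R5 ← R5 + (3/7)·R2: [0, 0, 11/14]
R4 ← R4 − (20/9)·R3: [0, 0, 0]
R5 ← R5 − (11/9)·R3: [0, 0, 0]
3 nonzero rows, so rank(B) = 3.
B has 3 columns; by rank–nullity, nullity = 3 − 3 = 0.

0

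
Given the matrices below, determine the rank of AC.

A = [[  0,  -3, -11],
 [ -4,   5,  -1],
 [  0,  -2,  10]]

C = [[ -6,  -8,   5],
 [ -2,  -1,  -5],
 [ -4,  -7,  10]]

First compute AC:
[[ 50,  80, -95],
 [ 18,  34, -55],
 [-36, -68, 110]]
Now row reduce the product.
R2 ← R2 − (9/25)·R1: [0, 26/5, -104/5]
R3 ← R3 + (18/25)·R1: [0, -52/5, 208/5]
R3 ← R3 + (2)·R2: [0, 0, 0]
2 nonzero rows, so rank(AC) = 2.

2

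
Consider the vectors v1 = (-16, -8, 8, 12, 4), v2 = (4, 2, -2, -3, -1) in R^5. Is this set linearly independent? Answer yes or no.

Form the matrix with these vectors as rows and row reduce.
R2 ← R2 + (1/4)·R1: [0, 0, 0, 0, 0]
1 nonzero row, so the 2 vectors span a space of dimension 1.
Since 1 < 2, the vectors are linearly dependent.

no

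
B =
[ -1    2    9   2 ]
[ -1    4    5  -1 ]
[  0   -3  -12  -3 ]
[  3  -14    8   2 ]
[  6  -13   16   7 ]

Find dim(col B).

Row reduce to echelon form.
R2 ← R2 − R1: [0, 2, -4, -3]
R4 ← R4 + (3)·R1: [0, -8, 35, 8]
R5 ← R5 + (6)·R1: [0, -1, 70, 19]
R3 ← R3 + (3/2)·R2: [0, 0, -18, -15/2]
R4 ← R4 + (4)·R2: [0, 0, 19, -4]
R5 ← R5 + (1/2)·R2: [0, 0, 68, 35/2]
R4 ← R4 + (19/18)·R3: [0, 0, 0, -143/12]
R5 ← R5 + (34/9)·R3: [0, 0, 0, -65/6]
R5 ← R5 − (10/11)·R4: [0, 0, 0, 0]
Echelon form has 4 nonzero rows, so rank(B) = 4.
The column space has dimension equal to the rank: 4.

4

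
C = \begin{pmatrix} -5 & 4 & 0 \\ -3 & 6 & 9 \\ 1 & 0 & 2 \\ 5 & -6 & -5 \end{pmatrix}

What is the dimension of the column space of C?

2

Row reduce to echelon form.
R2 ← R2 − (3/5)·R1: [0, 18/5, 9]
R3 ← R3 + (1/5)·R1: [0, 4/5, 2]
R4 ← R4 + R1: [0, -2, -5]
R3 ← R3 − (2/9)·R2: [0, 0, 0]
R4 ← R4 + (5/9)·R2: [0, 0, 0]
Echelon form has 2 nonzero rows, so rank(C) = 2.
The column space has dimension equal to the rank: 2.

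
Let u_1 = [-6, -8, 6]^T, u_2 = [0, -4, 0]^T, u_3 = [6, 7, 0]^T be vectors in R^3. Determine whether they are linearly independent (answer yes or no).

yes

Form the matrix with these vectors as rows and row reduce.
R3 ← R3 + R1: [0, -1, 6]
R3 ← R3 − (1/4)·R2: [0, 0, 6]
3 nonzero rows, so the 3 vectors span a space of dimension 3.
Since 3 = 3, the vectors are linearly independent.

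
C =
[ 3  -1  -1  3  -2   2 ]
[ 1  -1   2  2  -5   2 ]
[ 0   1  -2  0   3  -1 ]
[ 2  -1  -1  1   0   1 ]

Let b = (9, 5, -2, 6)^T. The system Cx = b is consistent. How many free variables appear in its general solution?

Row reduce the augmented matrix [C | b].
R2 ← R2 − (1/3)·R1: [0, -2/3, 7/3, 1, -13/3, 4/3, 2]
R4 ← R4 − (2/3)·R1: [0, -1/3, -1/3, -1, 4/3, -1/3, 0]
R3 ← R3 + (3/2)·R2: [0, 0, 3/2, 3/2, -7/2, 1, 1]
R4 ← R4 − (1/2)·R2: [0, 0, -3/2, -3/2, 7/2, -1, -1]
R4 ← R4 + R3: [0, 0, 0, 0, 0, 0, 0]
The echelon form has 3 nonzero rows, and every pivot lies in the first 6 columns, so rank(C) = rank([C|b]) = 3.
The system is consistent.
Free variables = (unknowns) − (rank) = 6 − 3 = 3.

3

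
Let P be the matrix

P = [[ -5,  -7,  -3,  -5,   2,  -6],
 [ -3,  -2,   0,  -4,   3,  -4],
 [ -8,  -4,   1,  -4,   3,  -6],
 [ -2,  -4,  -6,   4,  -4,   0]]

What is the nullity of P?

Row reduce to echelon form.
R2 ← R2 − (3/5)·R1: [0, 11/5, 9/5, -1, 9/5, -2/5]
R3 ← R3 − (8/5)·R1: [0, 36/5, 29/5, 4, -1/5, 18/5]
R4 ← R4 − (2/5)·R1: [0, -6/5, -24/5, 6, -24/5, 12/5]
R3 ← R3 − (36/11)·R2: [0, 0, -1/11, 80/11, -67/11, 54/11]
R4 ← R4 + (6/11)·R2: [0, 0, -42/11, 60/11, -42/11, 24/11]
R4 ← R4 − (42)·R3: [0, 0, 0, -300, 252, -204]
4 nonzero rows, so rank(P) = 4.
P has 6 columns; by rank–nullity, nullity = 6 − 4 = 2.

2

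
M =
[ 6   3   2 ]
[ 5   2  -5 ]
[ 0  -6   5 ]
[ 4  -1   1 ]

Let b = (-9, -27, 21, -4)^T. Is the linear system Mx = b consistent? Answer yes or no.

Row reduce the augmented matrix [M | b].
R2 ← R2 − (5/6)·R1: [0, -1/2, -20/3, -39/2]
R4 ← R4 − (2/3)·R1: [0, -3, -1/3, 2]
R3 ← R3 − (12)·R2: [0, 0, 85, 255]
R4 ← R4 − (6)·R2: [0, 0, 119/3, 119]
R4 ← R4 − (7/15)·R3: [0, 0, 0, 0]
The echelon form has 3 nonzero rows, and every pivot lies in the first 3 columns, so rank(M) = rank([M|b]) = 3.
The system is consistent.

yes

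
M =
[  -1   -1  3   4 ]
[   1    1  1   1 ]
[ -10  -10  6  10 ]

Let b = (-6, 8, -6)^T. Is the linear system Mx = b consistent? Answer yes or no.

no

Row reduce the augmented matrix [M | b].
R2 ← R2 + R1: [0, 0, 4, 5, 2]
R3 ← R3 − (10)·R1: [0, 0, -24, -30, 54]
R3 ← R3 + (6)·R2: [0, 0, 0, 0, 66]
The echelon form has 3 nonzero rows; the last pivot sits in the augmented column, so rank(M) = 2 but rank([M|b]) = 3.
Since the ranks differ, the system is inconsistent.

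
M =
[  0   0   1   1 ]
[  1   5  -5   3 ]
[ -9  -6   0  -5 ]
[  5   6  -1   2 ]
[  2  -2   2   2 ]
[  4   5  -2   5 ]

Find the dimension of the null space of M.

Row reduce to echelon form.
Swap R1 ↔ R2
R3 ← R3 + (9)·R1: [0, 39, -45, 22]
R4 ← R4 − (5)·R1: [0, -19, 24, -13]
R5 ← R5 − (2)·R1: [0, -12, 12, -4]
R6 ← R6 − (4)·R1: [0, -15, 18, -7]
Swap R2 ↔ R3
R4 ← R4 + (19/39)·R2: [0, 0, 27/13, -89/39]
R5 ← R5 + (4/13)·R2: [0, 0, -24/13, 36/13]
R6 ← R6 + (5/13)·R2: [0, 0, 9/13, 19/13]
R4 ← R4 − (27/13)·R3: [0, 0, 0, -170/39]
R5 ← R5 + (24/13)·R3: [0, 0, 0, 60/13]
R6 ← R6 − (9/13)·R3: [0, 0, 0, 10/13]
R5 ← R5 + (18/17)·R4: [0, 0, 0, 0]
R6 ← R6 + (3/17)·R4: [0, 0, 0, 0]
4 nonzero rows, so rank(M) = 4.
M has 4 columns; by rank–nullity, nullity = 4 − 4 = 0.

0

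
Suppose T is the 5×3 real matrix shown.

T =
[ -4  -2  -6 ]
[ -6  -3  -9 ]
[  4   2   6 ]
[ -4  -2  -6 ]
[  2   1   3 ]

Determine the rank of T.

1

Row reduce to echelon form.
R2 ← R2 − (3/2)·R1: [0, 0, 0]
R3 ← R3 + R1: [0, 0, 0]
R4 ← R4 − R1: [0, 0, 0]
R5 ← R5 + (1/2)·R1: [0, 0, 0]
Echelon form has 1 nonzero row, so rank(T) = 1.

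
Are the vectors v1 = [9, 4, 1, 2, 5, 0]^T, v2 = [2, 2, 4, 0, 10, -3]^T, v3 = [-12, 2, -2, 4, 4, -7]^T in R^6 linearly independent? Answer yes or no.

Form the matrix with these vectors as rows and row reduce.
R2 ← R2 − (2/9)·R1: [0, 10/9, 34/9, -4/9, 80/9, -3]
R3 ← R3 + (4/3)·R1: [0, 22/3, -2/3, 20/3, 32/3, -7]
R3 ← R3 − (33/5)·R2: [0, 0, -128/5, 48/5, -48, 64/5]
3 nonzero rows, so the 3 vectors span a space of dimension 3.
Since 3 = 3, the vectors are linearly independent.

yes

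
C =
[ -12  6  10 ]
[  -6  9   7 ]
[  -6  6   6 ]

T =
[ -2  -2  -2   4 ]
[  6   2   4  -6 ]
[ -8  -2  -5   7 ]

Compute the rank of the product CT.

First compute CT:
[[-20,  16,  -2, -14],
 [ 10,  16,  13, -29],
 [  0,  12,   6, -18]]
Now row reduce the product.
R2 ← R2 + (1/2)·R1: [0, 24, 12, -36]
R3 ← R3 − (1/2)·R2: [0, 0, 0, 0]
2 nonzero rows, so rank(CT) = 2.

2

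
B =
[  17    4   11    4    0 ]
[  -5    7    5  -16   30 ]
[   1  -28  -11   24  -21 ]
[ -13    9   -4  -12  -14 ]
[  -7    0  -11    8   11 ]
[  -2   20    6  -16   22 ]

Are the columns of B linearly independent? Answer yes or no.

no

Row reduce B to echelon form.
R2 ← R2 + (5/17)·R1: [0, 139/17, 140/17, -252/17, 30]
R3 ← R3 − (1/17)·R1: [0, -480/17, -198/17, 404/17, -21]
R4 ← R4 + (13/17)·R1: [0, 205/17, 75/17, -152/17, -14]
R5 ← R5 + (7/17)·R1: [0, 28/17, -110/17, 164/17, 11]
R6 ← R6 + (2/17)·R1: [0, 348/17, 124/17, -264/17, 22]
R3 ← R3 + (480/139)·R2: [0, 0, 2334/139, -3812/139, 11481/139]
R4 ← R4 − (205/139)·R2: [0, 0, -1075/139, 1796/139, -8096/139]
R5 ← R5 − (28/139)·R2: [0, 0, -1130/139, 1756/139, 689/139]
R6 ← R6 − (348/139)·R2: [0, 0, -1852/139, 3000/139, -7382/139]
R4 ← R4 + (1075/2334)·R3: [0, 0, 0, 338/1167, -15717/778]
R5 ← R5 + (565/1167)·R3: [0, 0, 0, -752/1167, 17484/389]
R6 ← R6 + (926/1167)·R3: [0, 0, 0, -208/1167, 4836/389]
R5 ← R5 + (376/169)·R4: [0, 0, 0, 0, 0]
R6 ← R6 + (8/13)·R4: [0, 0, 0, 0, 0]
4 pivots among 5 columns.
Only 4 < 5 pivot columns, so the columns are linearly dependent.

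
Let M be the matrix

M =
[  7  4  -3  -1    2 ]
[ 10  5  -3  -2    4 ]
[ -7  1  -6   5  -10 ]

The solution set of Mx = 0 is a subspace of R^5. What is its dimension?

3

Row reduce to echelon form.
R2 ← R2 − (10/7)·R1: [0, -5/7, 9/7, -4/7, 8/7]
R3 ← R3 + R1: [0, 5, -9, 4, -8]
R3 ← R3 + (7)·R2: [0, 0, 0, 0, 0]
2 nonzero rows, so rank(M) = 2.
M has 5 columns; by rank–nullity, nullity = 5 − 2 = 3.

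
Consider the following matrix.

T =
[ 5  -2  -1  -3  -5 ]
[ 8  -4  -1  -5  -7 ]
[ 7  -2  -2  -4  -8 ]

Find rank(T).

Row reduce to echelon form.
R2 ← R2 − (8/5)·R1: [0, -4/5, 3/5, -1/5, 1]
R3 ← R3 − (7/5)·R1: [0, 4/5, -3/5, 1/5, -1]
R3 ← R3 + R2: [0, 0, 0, 0, 0]
Echelon form has 2 nonzero rows, so rank(T) = 2.

2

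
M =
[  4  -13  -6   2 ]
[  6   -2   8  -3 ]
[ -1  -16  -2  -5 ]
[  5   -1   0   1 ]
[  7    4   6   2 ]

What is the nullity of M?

Row reduce to echelon form.
R2 ← R2 − (3/2)·R1: [0, 35/2, 17, -6]
R3 ← R3 + (1/4)·R1: [0, -77/4, -7/2, -9/2]
R4 ← R4 − (5/4)·R1: [0, 61/4, 15/2, -3/2]
R5 ← R5 − (7/4)·R1: [0, 107/4, 33/2, -3/2]
R3 ← R3 + (11/10)·R2: [0, 0, 76/5, -111/10]
R4 ← R4 − (61/70)·R2: [0, 0, -256/35, 261/70]
R5 ← R5 − (107/70)·R2: [0, 0, -332/35, 537/70]
R4 ← R4 + (64/133)·R3: [0, 0, 0, -429/266]
R5 ← R5 + (83/133)·R3: [0, 0, 0, 99/133]
R5 ← R5 + (6/13)·R4: [0, 0, 0, 0]
4 nonzero rows, so rank(M) = 4.
M has 4 columns; by rank–nullity, nullity = 4 − 4 = 0.

0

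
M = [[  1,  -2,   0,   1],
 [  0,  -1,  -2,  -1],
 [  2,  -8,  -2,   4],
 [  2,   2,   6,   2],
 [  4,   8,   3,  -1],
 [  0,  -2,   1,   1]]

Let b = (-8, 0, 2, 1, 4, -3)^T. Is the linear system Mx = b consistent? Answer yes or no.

no

Row reduce the augmented matrix [M | b].
R3 ← R3 − (2)·R1: [0, -4, -2, 2, 18]
R4 ← R4 − (2)·R1: [0, 6, 6, 0, 17]
R5 ← R5 − (4)·R1: [0, 16, 3, -5, 36]
R3 ← R3 − (4)·R2: [0, 0, 6, 6, 18]
R4 ← R4 + (6)·R2: [0, 0, -6, -6, 17]
R5 ← R5 + (16)·R2: [0, 0, -29, -21, 36]
R6 ← R6 − (2)·R2: [0, 0, 5, 3, -3]
R4 ← R4 + R3: [0, 0, 0, 0, 35]
R5 ← R5 + (29/6)·R3: [0, 0, 0, 8, 123]
R6 ← R6 − (5/6)·R3: [0, 0, 0, -2, -18]
Swap R4 ↔ R5
R6 ← R6 + (1/4)·R4: [0, 0, 0, 0, 51/4]
R6 ← R6 − (51/140)·R5: [0, 0, 0, 0, 0]
The echelon form has 5 nonzero rows; the last pivot sits in the augmented column, so rank(M) = 4 but rank([M|b]) = 5.
Since the ranks differ, the system is inconsistent.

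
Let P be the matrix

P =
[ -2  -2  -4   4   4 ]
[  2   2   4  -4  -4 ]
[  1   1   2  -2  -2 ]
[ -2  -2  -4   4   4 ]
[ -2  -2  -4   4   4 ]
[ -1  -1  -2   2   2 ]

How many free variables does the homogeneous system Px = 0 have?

Row reduce to echelon form.
R2 ← R2 + R1: [0, 0, 0, 0, 0]
R3 ← R3 + (1/2)·R1: [0, 0, 0, 0, 0]
R4 ← R4 − R1: [0, 0, 0, 0, 0]
R5 ← R5 − R1: [0, 0, 0, 0, 0]
R6 ← R6 − (1/2)·R1: [0, 0, 0, 0, 0]
1 nonzero row, so rank(P) = 1.
P has 5 columns; by rank–nullity, nullity = 5 − 1 = 4.

4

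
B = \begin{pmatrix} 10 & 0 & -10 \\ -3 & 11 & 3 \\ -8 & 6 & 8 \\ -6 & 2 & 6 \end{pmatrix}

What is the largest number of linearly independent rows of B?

2

Row reduce to echelon form.
R2 ← R2 + (3/10)·R1: [0, 11, 0]
R3 ← R3 + (4/5)·R1: [0, 6, 0]
R4 ← R4 + (3/5)·R1: [0, 2, 0]
R3 ← R3 − (6/11)·R2: [0, 0, 0]
R4 ← R4 − (2/11)·R2: [0, 0, 0]
Echelon form has 2 nonzero rows, so rank(B) = 2.
The rank gives the maximum number of linearly independent rows: 2.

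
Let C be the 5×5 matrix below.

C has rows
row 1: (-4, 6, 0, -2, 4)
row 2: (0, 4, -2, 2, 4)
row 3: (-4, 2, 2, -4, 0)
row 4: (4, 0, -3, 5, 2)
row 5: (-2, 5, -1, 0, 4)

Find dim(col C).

2

Row reduce to echelon form.
R3 ← R3 − R1: [0, -4, 2, -2, -4]
R4 ← R4 + R1: [0, 6, -3, 3, 6]
R5 ← R5 − (1/2)·R1: [0, 2, -1, 1, 2]
R3 ← R3 + R2: [0, 0, 0, 0, 0]
R4 ← R4 − (3/2)·R2: [0, 0, 0, 0, 0]
R5 ← R5 − (1/2)·R2: [0, 0, 0, 0, 0]
Echelon form has 2 nonzero rows, so rank(C) = 2.
The column space has dimension equal to the rank: 2.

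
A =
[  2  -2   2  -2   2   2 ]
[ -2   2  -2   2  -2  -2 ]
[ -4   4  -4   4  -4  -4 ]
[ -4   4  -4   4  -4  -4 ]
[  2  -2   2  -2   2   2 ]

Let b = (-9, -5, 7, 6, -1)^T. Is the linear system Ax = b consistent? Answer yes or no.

no

Row reduce the augmented matrix [A | b].
R2 ← R2 + R1: [0, 0, 0, 0, 0, 0, -14]
R3 ← R3 + (2)·R1: [0, 0, 0, 0, 0, 0, -11]
R4 ← R4 + (2)·R1: [0, 0, 0, 0, 0, 0, -12]
R5 ← R5 − R1: [0, 0, 0, 0, 0, 0, 8]
R3 ← R3 − (11/14)·R2: [0, 0, 0, 0, 0, 0, 0]
R4 ← R4 − (6/7)·R2: [0, 0, 0, 0, 0, 0, 0]
R5 ← R5 + (4/7)·R2: [0, 0, 0, 0, 0, 0, 0]
The echelon form has 2 nonzero rows; the last pivot sits in the augmented column, so rank(A) = 1 but rank([A|b]) = 2.
Since the ranks differ, the system is inconsistent.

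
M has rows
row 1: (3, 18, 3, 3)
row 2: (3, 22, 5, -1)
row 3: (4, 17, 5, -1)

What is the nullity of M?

Row reduce to echelon form.
R2 ← R2 − R1: [0, 4, 2, -4]
R3 ← R3 − (4/3)·R1: [0, -7, 1, -5]
R3 ← R3 + (7/4)·R2: [0, 0, 9/2, -12]
3 nonzero rows, so rank(M) = 3.
M has 4 columns; by rank–nullity, nullity = 4 − 3 = 1.

1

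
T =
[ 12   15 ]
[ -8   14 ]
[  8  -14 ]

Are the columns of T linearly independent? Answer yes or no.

yes

Row reduce T to echelon form.
R2 ← R2 + (2/3)·R1: [0, 24]
R3 ← R3 − (2/3)·R1: [0, -24]
R3 ← R3 + R2: [0, 0]
2 pivots among 2 columns.
Every column is a pivot column, so the columns are linearly independent.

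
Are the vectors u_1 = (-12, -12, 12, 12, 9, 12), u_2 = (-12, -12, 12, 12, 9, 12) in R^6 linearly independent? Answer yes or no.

no

Form the matrix with these vectors as rows and row reduce.
R2 ← R2 − R1: [0, 0, 0, 0, 0, 0]
1 nonzero row, so the 2 vectors span a space of dimension 1.
Since 1 < 2, the vectors are linearly dependent.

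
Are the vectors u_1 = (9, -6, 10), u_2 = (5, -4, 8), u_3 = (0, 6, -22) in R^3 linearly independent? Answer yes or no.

no

Form the matrix with these vectors as rows and row reduce.
R2 ← R2 − (5/9)·R1: [0, -2/3, 22/9]
R3 ← R3 + (9)·R2: [0, 0, 0]
2 nonzero rows, so the 3 vectors span a space of dimension 2.
Since 2 < 3, the vectors are linearly dependent.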